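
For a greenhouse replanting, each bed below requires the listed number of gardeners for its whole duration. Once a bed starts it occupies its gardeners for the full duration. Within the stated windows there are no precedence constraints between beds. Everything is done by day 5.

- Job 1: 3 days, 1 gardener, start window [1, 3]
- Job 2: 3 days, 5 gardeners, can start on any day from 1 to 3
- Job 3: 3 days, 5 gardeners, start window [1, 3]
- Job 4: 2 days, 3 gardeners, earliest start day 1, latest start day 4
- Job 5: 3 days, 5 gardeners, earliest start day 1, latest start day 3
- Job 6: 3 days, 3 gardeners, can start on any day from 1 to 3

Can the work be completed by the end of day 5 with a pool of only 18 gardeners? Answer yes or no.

no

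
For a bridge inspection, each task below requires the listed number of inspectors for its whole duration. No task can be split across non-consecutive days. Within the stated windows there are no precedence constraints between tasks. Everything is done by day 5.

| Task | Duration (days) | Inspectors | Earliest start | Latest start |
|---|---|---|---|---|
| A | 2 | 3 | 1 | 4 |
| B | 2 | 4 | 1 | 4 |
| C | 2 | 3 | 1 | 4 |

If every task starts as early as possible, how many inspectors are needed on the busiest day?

Early-start schedule: A@1, B@1, C@1.
Load per day: day 1: 10, day 2: 10, day 3: 0, day 4: 0, day 5: 0.
Peak is 10.

10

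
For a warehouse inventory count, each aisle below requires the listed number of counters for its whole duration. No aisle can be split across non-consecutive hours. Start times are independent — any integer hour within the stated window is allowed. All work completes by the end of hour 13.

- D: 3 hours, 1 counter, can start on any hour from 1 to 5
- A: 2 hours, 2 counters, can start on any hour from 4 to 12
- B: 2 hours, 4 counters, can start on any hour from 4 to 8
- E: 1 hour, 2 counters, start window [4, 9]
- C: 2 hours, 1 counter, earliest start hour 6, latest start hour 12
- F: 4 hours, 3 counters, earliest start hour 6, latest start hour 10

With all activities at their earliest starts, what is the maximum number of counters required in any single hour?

8

Early-start schedule: D@1, A@4, B@4, E@4, C@6, F@6.
Load per hour: hour 1: 1, hour 2: 1, hour 3: 1, hour 4: 8, hour 5: 6, hour 6: 4, hour 7: 4, hour 8: 3, hour 9: 3, hour 10: 0, hour 11: 0, hour 12: 0, hour 13: 0.
Peak is 8.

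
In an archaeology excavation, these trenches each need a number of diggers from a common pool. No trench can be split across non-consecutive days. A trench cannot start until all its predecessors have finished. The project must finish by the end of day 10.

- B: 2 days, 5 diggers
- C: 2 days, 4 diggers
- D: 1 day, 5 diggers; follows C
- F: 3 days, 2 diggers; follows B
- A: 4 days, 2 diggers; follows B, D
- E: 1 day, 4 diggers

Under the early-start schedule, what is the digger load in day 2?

9

At early start, day 2 has: B, C.
Demand: 5 + 4 = 9.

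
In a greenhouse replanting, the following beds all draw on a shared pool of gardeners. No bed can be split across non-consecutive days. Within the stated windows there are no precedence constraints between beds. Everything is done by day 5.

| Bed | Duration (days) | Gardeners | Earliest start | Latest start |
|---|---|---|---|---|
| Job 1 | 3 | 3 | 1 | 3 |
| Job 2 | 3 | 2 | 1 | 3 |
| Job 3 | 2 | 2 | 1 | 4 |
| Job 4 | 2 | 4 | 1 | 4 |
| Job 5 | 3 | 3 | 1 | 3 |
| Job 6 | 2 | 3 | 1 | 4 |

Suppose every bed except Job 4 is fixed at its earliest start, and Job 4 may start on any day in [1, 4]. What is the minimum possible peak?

Job 4@1: d1:17  d2:17  d3:8  d4:0  d5:0 → peak 17
Job 4@2: d1:13  d2:17  d3:12  d4:0  d5:0 → peak 17
Job 4@3: d1:13  d2:13  d3:12  d4:4  d5:0 → peak 13
Job 4@4: d1:13  d2:13  d3:8  d4:4  d5:4 → peak 13
Best is Job 4@3, peak 13.

13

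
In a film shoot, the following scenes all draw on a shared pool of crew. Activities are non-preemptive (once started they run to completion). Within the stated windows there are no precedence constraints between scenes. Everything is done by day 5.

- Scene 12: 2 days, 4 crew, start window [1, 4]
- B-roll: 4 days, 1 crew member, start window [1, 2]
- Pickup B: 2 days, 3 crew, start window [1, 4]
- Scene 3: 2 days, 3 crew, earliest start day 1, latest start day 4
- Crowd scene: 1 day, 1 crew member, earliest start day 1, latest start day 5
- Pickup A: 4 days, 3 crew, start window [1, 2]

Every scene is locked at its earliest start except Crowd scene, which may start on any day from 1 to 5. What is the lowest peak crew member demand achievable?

Crowd scene@1: d1:15  d2:14  d3:4  d4:4  d5:0 → peak 15
Crowd scene@2: d1:14  d2:15  d3:4  d4:4  d5:0 → peak 15
Crowd scene@3: d1:14  d2:14  d3:5  d4:4  d5:0 → peak 14
Crowd scene@4: d1:14  d2:14  d3:4  d4:5  d5:0 → peak 14
Crowd scene@5: d1:14  d2:14  d3:4  d4:4  d5:1 → peak 14
Best is Crowd scene@3, peak 14.

14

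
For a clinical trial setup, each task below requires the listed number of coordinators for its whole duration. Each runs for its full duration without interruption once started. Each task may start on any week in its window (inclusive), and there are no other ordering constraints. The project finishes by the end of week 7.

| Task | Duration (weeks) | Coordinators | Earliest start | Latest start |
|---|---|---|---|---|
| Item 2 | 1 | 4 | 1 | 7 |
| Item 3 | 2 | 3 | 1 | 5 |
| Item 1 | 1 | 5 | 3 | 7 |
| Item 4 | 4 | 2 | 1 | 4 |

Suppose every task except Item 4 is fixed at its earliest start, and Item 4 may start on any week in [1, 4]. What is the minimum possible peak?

7

Item 4@1: w1:9  w2:5  w3:7  w4:2  w5:0  w6:0  w7:0 → peak 9
Item 4@2: w1:7  w2:5  w3:7  w4:2  w5:2  w6:0  w7:0 → peak 7
Item 4@3: w1:7  w2:3  w3:7  w4:2  w5:2  w6:2  w7:0 → peak 7
Item 4@4: w1:7  w2:3  w3:5  w4:2  w5:2  w6:2  w7:2 → peak 7
Best is Item 4@2, peak 7.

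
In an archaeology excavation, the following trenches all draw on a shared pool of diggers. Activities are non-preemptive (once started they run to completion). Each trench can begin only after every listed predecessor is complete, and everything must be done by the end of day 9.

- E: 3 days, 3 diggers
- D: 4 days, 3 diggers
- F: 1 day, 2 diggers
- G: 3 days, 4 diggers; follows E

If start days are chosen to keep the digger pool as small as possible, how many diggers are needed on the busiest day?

6

Early-start (E@1, D@1, F@1, G@4) gives peak 8: d1:8  d2:6  d3:6  d4:7  d5:4  d6:4  d7:0  d8:0  d9:0.
Shift F→4, G→5.
Schedule E@1, D@1, F@4, G@5: d1:6  d2:6  d3:6  d4:5  d5:4  d6:4  d7:4  d8:0  d9:0 — peak 6.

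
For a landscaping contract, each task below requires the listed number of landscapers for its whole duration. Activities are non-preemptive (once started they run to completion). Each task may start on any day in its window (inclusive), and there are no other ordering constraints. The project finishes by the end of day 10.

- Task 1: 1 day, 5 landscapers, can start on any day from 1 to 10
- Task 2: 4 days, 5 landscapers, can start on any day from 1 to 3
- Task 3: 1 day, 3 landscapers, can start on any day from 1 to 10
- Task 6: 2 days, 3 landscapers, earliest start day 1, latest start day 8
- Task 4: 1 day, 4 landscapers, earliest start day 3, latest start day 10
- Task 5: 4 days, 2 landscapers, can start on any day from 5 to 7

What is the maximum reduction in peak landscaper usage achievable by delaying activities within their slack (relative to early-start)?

Early-start peak: d1:16  d2:8  d3:9  d4:5  d5:2  d6:2  d7:2  d8:2  d9:0  d10:0 ⇒ 16.
Leveled (Task 1@1, Task 2@2, Task 3@6, Task 6@7, Task 4@10, Task 5@6): d1:5  d2:5  d3:5  d4:5  d5:5  d6:5  d7:5  d8:5  d9:2  d10:4 ⇒ 5.
Reduction 16 − 5 = 11.

11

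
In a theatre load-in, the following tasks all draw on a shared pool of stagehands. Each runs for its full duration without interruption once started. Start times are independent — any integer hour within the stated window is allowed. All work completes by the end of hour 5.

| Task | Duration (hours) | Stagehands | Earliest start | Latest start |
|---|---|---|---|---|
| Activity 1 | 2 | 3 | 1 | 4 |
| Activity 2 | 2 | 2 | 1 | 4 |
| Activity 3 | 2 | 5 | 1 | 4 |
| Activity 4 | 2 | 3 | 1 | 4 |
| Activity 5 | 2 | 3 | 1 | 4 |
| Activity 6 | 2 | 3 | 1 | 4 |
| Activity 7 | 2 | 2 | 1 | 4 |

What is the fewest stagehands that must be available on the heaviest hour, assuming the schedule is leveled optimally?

11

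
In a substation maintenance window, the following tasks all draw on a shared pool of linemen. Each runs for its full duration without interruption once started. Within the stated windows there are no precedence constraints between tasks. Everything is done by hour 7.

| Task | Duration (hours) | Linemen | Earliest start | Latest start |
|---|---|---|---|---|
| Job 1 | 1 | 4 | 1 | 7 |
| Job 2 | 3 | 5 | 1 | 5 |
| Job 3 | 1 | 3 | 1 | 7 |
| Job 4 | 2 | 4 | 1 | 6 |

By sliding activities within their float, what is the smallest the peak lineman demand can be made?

Early-start (Job 1@1, Job 2@1, Job 3@1, Job 4@1) gives peak 16: h1:16  h2:9  h3:5  h4:0  h5:0  h6:0  h7:0.
Shift Job 2→2, Job 3→5, Job 4→6.
Schedule Job 1@1, Job 2@2, Job 3@5, Job 4@6: h1:4  h2:5  h3:5  h4:5  h5:3  h6:4  h7:4 — peak 5.
Total lineman-hours = 30 over 7 hours ⇒ peak ≥ ⌈30/7⌉ = 5, so 5 is optimal.

5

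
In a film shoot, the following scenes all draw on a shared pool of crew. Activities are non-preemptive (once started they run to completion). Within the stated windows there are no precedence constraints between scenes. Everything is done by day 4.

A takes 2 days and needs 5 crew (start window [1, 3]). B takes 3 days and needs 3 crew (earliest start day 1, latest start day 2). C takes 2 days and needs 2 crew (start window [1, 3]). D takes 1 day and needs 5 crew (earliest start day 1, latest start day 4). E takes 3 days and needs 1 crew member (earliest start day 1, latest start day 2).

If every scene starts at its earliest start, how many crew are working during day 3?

At early start, day 3 has: B, E.
Demand: 3 + 1 = 4.

4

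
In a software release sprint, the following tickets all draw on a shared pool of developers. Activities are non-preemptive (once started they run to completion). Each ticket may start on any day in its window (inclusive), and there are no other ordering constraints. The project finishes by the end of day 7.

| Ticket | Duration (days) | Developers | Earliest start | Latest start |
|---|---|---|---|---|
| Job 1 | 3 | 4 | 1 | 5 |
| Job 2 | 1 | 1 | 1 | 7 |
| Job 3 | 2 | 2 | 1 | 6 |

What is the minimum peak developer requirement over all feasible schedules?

Early-start (Job 1@1, Job 2@1, Job 3@1) gives peak 7: d1:7  d2:6  d3:4  d4:0  d5:0  d6:0  d7:0.
Shift Job 2→4, Job 3→4.
Schedule Job 1@1, Job 2@4, Job 3@4: d1:4  d2:4  d3:4  d4:3  d5:2  d6:0  d7:0 — peak 4.

4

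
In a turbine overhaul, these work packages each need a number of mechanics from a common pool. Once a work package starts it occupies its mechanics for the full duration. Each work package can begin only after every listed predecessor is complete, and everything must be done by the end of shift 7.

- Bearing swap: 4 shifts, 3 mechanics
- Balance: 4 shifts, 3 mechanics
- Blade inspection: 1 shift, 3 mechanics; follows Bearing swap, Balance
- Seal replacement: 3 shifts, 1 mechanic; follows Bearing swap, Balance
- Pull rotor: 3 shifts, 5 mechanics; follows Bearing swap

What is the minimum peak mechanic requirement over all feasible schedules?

Schedule Bearing swap@1, Balance@1, Blade inspection@5, Seal replacement@5, Pull rotor@5: s1:6  s2:6  s3:6  s4:6  s5:9  s6:6  s7:6 — peak 9.
No arrangement of the 3 feasible schedules does better.

9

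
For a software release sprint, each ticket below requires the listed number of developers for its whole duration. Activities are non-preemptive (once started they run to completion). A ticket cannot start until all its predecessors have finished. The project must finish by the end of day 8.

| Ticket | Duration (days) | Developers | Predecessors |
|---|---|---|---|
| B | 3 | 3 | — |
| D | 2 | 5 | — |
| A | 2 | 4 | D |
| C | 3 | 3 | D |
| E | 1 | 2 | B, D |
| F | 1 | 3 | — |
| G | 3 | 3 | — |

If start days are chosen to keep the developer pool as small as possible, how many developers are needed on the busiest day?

8

Early-start (B@1, D@1, A@3, C@3, E@4, F@1, G@1) gives peak 14: d1:14  d2:11  d3:13  d4:9  d5:3  d6:0  d7:0  d8:0.
Shift C→4, E→5, F→5, G→6.
Schedule B@1, D@1, A@3, C@4, E@5, F@5, G@6: d1:8  d2:8  d3:7  d4:7  d5:8  d6:6  d7:3  d8:3 — peak 8.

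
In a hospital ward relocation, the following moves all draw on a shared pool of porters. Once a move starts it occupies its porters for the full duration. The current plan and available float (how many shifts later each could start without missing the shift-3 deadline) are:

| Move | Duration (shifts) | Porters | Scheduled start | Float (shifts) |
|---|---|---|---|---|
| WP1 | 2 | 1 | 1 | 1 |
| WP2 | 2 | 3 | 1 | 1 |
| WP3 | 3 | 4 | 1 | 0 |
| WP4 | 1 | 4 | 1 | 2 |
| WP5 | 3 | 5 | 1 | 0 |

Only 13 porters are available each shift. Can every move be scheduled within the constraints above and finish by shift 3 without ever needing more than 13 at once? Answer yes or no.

yes

Schedule WP1@1, WP2@1, WP3@1, WP4@3, WP5@1: s1:13  s2:13  s3:13 — peak 13 ≤ 13.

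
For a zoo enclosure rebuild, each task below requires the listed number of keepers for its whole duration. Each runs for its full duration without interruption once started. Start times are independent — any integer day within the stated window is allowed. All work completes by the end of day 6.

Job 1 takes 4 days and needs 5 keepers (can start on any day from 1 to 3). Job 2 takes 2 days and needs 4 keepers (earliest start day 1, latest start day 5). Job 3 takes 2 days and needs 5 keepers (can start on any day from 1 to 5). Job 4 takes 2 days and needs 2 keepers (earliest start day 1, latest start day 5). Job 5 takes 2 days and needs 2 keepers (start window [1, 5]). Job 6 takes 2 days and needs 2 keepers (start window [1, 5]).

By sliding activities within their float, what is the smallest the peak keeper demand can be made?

9

Early-start (Job 1@1, Job 2@1, Job 3@1, Job 4@1, Job 5@1, Job 6@1) gives peak 20: d1:20  d2:20  d3:5  d4:5  d5:0  d6:0.
Shift Job 3→5, Job 4→3, Job 5→3, Job 6→5.
Schedule Job 1@1, Job 2@1, Job 3@5, Job 4@3, Job 5@3, Job 6@5: d1:9  d2:9  d3:9  d4:9  d5:7  d6:7 — peak 9.
Total keeper-days = 50 over 6 days ⇒ peak ≥ ⌈50/6⌉ = 9, so 9 is optimal.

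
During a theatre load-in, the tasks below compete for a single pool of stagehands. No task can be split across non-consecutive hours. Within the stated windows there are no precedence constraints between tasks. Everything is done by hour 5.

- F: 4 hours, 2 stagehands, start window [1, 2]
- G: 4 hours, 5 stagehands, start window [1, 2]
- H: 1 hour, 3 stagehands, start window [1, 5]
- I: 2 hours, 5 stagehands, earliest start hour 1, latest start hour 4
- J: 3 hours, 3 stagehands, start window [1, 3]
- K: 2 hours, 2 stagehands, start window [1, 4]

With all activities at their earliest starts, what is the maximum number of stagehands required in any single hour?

Early-start schedule: F@1, G@1, H@1, I@1, J@1, K@1.
Load per hour: hour 1: 20, hour 2: 17, hour 3: 10, hour 4: 7, hour 5: 0.
Peak is 20.

20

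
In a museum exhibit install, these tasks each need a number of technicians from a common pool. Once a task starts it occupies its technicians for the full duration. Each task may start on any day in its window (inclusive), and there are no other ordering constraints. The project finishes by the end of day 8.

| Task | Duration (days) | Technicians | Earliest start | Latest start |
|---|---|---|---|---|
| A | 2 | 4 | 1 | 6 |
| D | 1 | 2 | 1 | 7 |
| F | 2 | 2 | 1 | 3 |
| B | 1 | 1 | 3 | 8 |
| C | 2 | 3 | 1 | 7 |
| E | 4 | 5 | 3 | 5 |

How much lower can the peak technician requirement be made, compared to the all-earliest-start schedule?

5

Early-start peak: d1:11  d2:9  d3:6  d4:5  d5:5  d6:5  d7:0  d8:0 ⇒ 11.
Leveled (A@1, D@1, F@2, B@3, C@3, E@5): d1:6  d2:6  d3:6  d4:3  d5:5  d6:5  d7:5  d8:5 ⇒ 6.
Reduction 11 − 6 = 5.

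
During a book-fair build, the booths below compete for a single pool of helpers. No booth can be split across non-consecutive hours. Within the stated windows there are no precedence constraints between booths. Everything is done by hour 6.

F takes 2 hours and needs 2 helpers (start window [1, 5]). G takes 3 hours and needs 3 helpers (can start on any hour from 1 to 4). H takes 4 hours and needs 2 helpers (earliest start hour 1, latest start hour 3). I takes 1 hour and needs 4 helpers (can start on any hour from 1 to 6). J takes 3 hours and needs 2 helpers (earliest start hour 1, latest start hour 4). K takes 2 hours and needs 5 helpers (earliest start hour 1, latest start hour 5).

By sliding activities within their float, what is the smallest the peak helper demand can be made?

7

Early-start (F@1, G@1, H@1, I@1, J@1, K@1) gives peak 18: h1:18  h2:14  h3:7  h4:2  h5:0  h6:0.
Shift H→3, I→4, K→5.
Schedule F@1, G@1, H@3, I@4, J@1, K@5: h1:7  h2:7  h3:7  h4:6  h5:7  h6:7 — peak 7.
Total helper-hours = 41 over 6 hours ⇒ peak ≥ ⌈41/6⌉ = 7, so 7 is optimal.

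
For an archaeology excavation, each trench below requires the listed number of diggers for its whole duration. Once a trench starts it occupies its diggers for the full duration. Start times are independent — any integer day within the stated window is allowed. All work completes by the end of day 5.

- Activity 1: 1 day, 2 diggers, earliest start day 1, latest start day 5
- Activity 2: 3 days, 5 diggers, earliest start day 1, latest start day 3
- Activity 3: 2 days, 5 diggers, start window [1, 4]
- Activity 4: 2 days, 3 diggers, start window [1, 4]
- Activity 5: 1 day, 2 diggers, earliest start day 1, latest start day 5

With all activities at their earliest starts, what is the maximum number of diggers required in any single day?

17

Early-start schedule: Activity 1@1, Activity 2@1, Activity 3@1, Activity 4@1, Activity 5@1.
Load per day: day 1: 17, day 2: 13, day 3: 5, day 4: 0, day 5: 0.
Peak is 17.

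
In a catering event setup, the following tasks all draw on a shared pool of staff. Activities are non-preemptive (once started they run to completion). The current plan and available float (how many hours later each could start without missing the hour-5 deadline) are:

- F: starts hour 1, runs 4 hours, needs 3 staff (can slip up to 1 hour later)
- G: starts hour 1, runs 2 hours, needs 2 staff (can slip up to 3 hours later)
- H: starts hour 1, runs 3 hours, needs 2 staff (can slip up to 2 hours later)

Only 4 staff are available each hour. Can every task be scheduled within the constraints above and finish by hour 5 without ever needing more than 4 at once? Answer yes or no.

no

Total staffer-hours = 22; over 5 hours the average is 22/5 > 4, so some hour must exceed 4.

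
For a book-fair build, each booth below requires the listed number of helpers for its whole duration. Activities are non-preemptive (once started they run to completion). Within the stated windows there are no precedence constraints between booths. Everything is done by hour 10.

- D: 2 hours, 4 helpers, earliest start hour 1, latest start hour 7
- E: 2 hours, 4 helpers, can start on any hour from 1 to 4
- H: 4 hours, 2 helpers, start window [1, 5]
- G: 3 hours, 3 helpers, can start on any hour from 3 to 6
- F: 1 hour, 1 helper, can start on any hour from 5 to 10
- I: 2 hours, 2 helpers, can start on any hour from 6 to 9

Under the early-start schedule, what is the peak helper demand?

Early-start schedule: D@1, E@1, H@1, G@3, F@5, I@6.
Load per hour: hour 1: 10, hour 2: 10, hour 3: 5, hour 4: 5, hour 5: 4, hour 6: 2, hour 7: 2, hour 8: 0, hour 9: 0, hour 10: 0.
Peak is 10.

10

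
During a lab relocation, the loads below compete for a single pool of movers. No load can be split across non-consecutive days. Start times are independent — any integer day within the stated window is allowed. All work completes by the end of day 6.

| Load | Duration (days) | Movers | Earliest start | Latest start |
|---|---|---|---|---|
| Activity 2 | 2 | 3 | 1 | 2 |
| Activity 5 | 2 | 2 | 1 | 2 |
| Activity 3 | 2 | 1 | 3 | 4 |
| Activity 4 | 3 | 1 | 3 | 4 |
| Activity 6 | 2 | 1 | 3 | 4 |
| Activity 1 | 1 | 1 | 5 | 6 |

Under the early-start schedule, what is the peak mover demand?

Early-start schedule: Activity 2@1, Activity 5@1, Activity 3@3, Activity 4@3, Activity 6@3, Activity 1@5.
Load per day: day 1: 5, day 2: 5, day 3: 3, day 4: 3, day 5: 2, day 6: 0.
Peak is 5.

5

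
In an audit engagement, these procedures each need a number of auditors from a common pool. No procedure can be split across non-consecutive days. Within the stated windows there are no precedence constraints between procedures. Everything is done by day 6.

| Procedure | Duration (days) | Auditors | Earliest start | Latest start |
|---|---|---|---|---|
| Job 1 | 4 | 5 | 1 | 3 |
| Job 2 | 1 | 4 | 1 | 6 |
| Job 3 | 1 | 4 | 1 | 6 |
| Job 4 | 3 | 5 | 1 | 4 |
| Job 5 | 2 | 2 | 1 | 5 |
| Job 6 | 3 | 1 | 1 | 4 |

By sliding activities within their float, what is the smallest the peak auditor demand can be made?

10

Early-start (Job 1@1, Job 2@1, Job 3@1, Job 4@1, Job 5@1, Job 6@1) gives peak 21: d1:21  d2:13  d3:11  d4:5  d5:0  d6:0.
Shift Job 3→2, Job 4→4, Job 5→5.
Schedule Job 1@1, Job 2@1, Job 3@2, Job 4@4, Job 5@5, Job 6@1: d1:10  d2:10  d3:6  d4:10  d5:7  d6:7 — peak 10.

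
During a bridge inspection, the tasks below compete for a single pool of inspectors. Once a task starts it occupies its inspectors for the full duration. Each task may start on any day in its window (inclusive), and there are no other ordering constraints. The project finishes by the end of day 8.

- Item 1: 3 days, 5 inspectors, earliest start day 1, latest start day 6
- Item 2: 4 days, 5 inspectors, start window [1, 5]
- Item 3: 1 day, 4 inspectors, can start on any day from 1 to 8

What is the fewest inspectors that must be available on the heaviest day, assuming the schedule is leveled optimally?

5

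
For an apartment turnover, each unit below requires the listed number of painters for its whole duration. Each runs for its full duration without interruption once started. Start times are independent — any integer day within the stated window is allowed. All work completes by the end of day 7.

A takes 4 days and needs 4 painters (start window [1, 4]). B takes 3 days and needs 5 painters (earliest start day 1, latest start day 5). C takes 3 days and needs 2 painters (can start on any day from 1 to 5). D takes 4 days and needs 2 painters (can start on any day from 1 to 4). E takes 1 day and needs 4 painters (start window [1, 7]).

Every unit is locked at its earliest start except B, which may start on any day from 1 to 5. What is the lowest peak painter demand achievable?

B@1: d1:17  d2:13  d3:13  d4:6  d5:0  d6:0  d7:0 → peak 17
B@2: d1:12  d2:13  d3:13  d4:11  d5:0  d6:0  d7:0 → peak 13
B@3: d1:12  d2:8  d3:13  d4:11  d5:5  d6:0  d7:0 → peak 13
B@4: d1:12  d2:8  d3:8  d4:11  d5:5  d6:5  d7:0 → peak 12
B@5: d1:12  d2:8  d3:8  d4:6  d5:5  d6:5  d7:5 → peak 12
Best is B@4, peak 12.

12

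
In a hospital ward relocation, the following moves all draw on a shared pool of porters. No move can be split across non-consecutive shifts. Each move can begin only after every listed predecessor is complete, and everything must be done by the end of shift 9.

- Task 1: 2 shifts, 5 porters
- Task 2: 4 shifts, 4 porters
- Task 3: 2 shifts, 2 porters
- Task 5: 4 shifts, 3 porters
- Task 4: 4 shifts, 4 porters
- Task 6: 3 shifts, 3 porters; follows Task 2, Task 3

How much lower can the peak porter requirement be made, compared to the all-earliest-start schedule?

Early-start peak: s1:18  s2:18  s3:11  s4:11  s5:3  s6:3  s7:3  s8:0  s9:0 ⇒ 18.
Leveled (Task 1@1, Task 2@1, Task 3@3, Task 5@3, Task 4@5, Task 6@7): s1:9  s2:9  s3:9  s4:9  s5:7  s6:7  s7:7  s8:7  s9:3 ⇒ 9.
Reduction 18 − 9 = 9.

9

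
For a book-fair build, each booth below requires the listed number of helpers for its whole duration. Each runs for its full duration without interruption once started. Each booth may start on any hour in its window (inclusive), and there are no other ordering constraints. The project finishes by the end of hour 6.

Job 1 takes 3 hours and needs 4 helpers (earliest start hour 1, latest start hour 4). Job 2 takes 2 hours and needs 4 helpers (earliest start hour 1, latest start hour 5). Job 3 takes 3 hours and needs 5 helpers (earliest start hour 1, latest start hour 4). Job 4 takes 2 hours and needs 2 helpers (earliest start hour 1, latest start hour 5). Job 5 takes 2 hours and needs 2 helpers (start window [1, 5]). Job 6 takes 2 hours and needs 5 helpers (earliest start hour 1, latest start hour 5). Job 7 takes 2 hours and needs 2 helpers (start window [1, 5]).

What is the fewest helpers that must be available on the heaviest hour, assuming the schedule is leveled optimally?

Early-start (Job 1@1, Job 2@1, Job 3@1, Job 4@1, Job 5@1, Job 6@1, Job 7@1) gives peak 24: h1:24  h2:24  h3:9  h4:0  h5:0  h6:0.
Shift Job 3→4, Job 5→3, Job 6→5, Job 7→3.
Schedule Job 1@1, Job 2@1, Job 3@4, Job 4@1, Job 5@3, Job 6@5, Job 7@3: h1:10  h2:10  h3:8  h4:9  h5:10  h6:10 — peak 10.
Total helper-hours = 57 over 6 hours ⇒ peak ≥ ⌈57/6⌉ = 10, so 10 is optimal.

10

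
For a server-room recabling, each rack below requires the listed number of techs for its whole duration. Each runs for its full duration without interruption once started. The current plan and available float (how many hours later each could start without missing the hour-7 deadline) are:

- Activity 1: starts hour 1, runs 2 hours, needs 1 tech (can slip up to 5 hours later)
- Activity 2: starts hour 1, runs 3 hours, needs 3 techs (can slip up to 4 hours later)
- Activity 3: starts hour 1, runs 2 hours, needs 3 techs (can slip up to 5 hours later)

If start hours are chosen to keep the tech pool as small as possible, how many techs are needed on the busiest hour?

Early-start (Activity 1@1, Activity 2@1, Activity 3@1) gives peak 7: h1:7  h2:7  h3:3  h4:0  h5:0  h6:0  h7:0.
Shift Activity 2→3, Activity 3→6.
Schedule Activity 1@1, Activity 2@3, Activity 3@6: h1:1  h2:1  h3:3  h4:3  h5:3  h6:3  h7:3 — peak 3.
Total tech-hours = 17 over 7 hours ⇒ peak ≥ ⌈17/7⌉ = 3, so 3 is optimal.

3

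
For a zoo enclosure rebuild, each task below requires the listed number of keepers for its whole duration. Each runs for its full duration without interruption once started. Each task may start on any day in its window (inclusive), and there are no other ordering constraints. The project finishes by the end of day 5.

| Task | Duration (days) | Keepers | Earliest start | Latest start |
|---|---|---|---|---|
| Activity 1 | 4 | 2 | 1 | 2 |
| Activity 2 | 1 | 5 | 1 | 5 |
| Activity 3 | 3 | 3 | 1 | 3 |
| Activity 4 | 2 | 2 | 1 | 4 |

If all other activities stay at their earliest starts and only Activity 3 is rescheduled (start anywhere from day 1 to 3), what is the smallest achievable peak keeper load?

Activity 3@1: d1:12  d2:7  d3:5  d4:2  d5:0 → peak 12
Activity 3@2: d1:9  d2:7  d3:5  d4:5  d5:0 → peak 9
Activity 3@3: d1:9  d2:4  d3:5  d4:5  d5:3 → peak 9
Best is Activity 3@2, peak 9.

9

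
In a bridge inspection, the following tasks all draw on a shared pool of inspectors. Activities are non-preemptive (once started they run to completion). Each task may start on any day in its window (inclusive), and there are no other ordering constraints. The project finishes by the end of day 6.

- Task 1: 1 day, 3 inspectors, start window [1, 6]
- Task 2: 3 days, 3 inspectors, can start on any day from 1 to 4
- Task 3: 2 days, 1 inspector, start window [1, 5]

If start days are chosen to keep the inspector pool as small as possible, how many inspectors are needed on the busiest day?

Early-start (Task 1@1, Task 2@1, Task 3@1) gives peak 7: d1:7  d2:4  d3:3  d4:0  d5:0  d6:0.
Shift Task 2→2, Task 3→5.
Schedule Task 1@1, Task 2@2, Task 3@5: d1:3  d2:3  d3:3  d4:3  d5:1  d6:1 — peak 3.
Total inspector-days = 14 over 6 days ⇒ peak ≥ ⌈14/6⌉ = 3, so 3 is optimal.

3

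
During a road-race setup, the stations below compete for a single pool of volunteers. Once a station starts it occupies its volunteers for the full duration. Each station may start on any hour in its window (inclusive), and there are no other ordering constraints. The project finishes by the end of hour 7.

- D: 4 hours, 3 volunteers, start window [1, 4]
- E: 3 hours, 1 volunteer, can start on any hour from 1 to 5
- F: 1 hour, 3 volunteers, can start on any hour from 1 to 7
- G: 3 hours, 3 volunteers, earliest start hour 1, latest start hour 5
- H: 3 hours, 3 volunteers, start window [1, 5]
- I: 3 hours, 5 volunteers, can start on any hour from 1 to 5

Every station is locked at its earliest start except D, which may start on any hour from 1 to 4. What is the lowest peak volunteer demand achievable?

D@1: h1:18  h2:15  h3:15  h4:3  h5:0  h6:0  h7:0 → peak 18
D@2: h1:15  h2:15  h3:15  h4:3  h5:3  h6:0  h7:0 → peak 15
D@3: h1:15  h2:12  h3:15  h4:3  h5:3  h6:3  h7:0 → peak 15
D@4: h1:15  h2:12  h3:12  h4:3  h5:3  h6:3  h7:3 → peak 15
Best is D@2, peak 15.

15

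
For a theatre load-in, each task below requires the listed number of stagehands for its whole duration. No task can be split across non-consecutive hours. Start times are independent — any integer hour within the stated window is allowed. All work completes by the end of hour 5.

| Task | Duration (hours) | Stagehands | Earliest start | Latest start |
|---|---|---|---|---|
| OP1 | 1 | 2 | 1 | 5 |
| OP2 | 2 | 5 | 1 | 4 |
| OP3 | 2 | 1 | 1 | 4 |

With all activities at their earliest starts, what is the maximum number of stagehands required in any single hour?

Early-start schedule: OP1@1, OP2@1, OP3@1.
Load per hour: hour 1: 8, hour 2: 6, hour 3: 0, hour 4: 0, hour 5: 0.
Peak is 8.

8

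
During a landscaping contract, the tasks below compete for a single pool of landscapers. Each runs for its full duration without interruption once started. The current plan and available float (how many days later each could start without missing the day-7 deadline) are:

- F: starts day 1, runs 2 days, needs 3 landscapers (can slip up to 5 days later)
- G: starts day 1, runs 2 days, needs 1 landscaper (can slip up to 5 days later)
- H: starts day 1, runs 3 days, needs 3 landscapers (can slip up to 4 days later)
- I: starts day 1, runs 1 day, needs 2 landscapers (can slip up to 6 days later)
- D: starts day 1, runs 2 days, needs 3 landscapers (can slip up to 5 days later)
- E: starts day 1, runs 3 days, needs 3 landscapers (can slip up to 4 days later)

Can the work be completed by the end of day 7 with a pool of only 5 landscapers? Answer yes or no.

The minimum achievable peak is 6; 5 < 6, so no feasible schedule stays within the cap.

no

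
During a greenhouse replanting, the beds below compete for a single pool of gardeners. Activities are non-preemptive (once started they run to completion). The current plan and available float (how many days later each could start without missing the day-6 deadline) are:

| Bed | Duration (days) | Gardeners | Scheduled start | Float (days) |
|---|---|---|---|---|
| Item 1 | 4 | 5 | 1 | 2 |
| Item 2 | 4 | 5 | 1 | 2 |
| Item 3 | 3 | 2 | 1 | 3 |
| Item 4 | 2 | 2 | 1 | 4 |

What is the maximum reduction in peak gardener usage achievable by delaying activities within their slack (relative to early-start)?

2

Early-start peak: d1:14  d2:14  d3:12  d4:10  d5:0  d6:0 ⇒ 14.
Leveled (Item 1@1, Item 2@1, Item 3@1, Item 4@4): d1:12  d2:12  d3:12  d4:12  d5:2  d6:0 ⇒ 12.
Reduction 14 − 12 = 2.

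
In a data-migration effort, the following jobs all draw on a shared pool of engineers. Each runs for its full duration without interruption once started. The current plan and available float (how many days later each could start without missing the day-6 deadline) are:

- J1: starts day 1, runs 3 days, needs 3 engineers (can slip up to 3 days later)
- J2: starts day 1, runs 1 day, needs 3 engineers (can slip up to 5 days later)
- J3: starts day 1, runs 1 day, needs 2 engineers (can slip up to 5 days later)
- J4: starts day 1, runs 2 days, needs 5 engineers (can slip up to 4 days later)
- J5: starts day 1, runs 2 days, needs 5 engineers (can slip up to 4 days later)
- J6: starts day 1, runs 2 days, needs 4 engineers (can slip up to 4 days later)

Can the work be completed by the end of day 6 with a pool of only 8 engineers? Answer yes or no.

yes

Schedule J1@1, J2@4, J3@5, J4@1, J5@3, J6@5: d1:8  d2:8  d3:8  d4:8  d5:6  d6:4 — peak 8 ≤ 8.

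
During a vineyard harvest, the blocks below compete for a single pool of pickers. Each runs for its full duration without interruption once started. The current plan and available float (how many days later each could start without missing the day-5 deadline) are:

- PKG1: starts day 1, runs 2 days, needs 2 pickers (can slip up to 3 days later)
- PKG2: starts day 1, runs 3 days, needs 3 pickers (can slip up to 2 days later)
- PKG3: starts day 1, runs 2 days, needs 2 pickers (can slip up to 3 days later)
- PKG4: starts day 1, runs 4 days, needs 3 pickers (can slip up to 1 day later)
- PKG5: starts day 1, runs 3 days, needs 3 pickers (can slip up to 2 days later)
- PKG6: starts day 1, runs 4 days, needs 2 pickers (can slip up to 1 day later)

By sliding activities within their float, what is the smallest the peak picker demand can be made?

Early-start (PKG1@1, PKG2@1, PKG3@1, PKG4@1, PKG5@1, PKG6@1) gives peak 15: d1:15  d2:15  d3:11  d4:5  d5:0.
Shift PKG3→4, PKG5→3.
Schedule PKG1@1, PKG2@1, PKG3@4, PKG4@1, PKG5@3, PKG6@1: d1:10  d2:10  d3:11  d4:10  d5:5 — peak 11.

11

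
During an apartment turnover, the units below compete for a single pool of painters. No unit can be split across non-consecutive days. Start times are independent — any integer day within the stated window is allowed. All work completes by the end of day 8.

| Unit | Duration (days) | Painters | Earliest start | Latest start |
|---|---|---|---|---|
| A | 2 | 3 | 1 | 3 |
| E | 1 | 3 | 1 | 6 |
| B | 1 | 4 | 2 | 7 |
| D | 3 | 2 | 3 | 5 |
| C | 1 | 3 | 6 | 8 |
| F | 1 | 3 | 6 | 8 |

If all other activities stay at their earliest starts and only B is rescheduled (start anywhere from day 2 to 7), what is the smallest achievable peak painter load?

6

B@2: d1:6  d2:7  d3:2  d4:2  d5:2  d6:6  d7:0  d8:0 → peak 7
B@3: d1:6  d2:3  d3:6  d4:2  d5:2  d6:6  d7:0  d8:0 → peak 6
B@4: d1:6  d2:3  d3:2  d4:6  d5:2  d6:6  d7:0  d8:0 → peak 6
B@5: d1:6  d2:3  d3:2  d4:2  d5:6  d6:6  d7:0  d8:0 → peak 6
B@6: d1:6  d2:3  d3:2  d4:2  d5:2  d6:10  d7:0  d8:0 → peak 10
B@7: d1:6  d2:3  d3:2  d4:2  d5:2  d6:6  d7:4  d8:0 → peak 6
Best is B@3, peak 6.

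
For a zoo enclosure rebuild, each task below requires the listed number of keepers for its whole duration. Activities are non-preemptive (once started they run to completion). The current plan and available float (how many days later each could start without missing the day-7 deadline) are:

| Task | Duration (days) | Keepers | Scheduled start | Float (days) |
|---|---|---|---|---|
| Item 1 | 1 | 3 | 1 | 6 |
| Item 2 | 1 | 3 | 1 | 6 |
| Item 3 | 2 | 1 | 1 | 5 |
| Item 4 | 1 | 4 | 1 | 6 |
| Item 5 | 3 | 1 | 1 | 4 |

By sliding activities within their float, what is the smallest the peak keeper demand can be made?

4

Early-start (Item 1@1, Item 2@1, Item 3@1, Item 4@1, Item 5@1) gives peak 12: d1:12  d2:2  d3:1  d4:0  d5:0  d6:0  d7:0.
Shift Item 2→2, Item 4→3, Item 5→4.
Schedule Item 1@1, Item 2@2, Item 3@1, Item 4@3, Item 5@4: d1:4  d2:4  d3:4  d4:1  d5:1  d6:1  d7:0 — peak 4.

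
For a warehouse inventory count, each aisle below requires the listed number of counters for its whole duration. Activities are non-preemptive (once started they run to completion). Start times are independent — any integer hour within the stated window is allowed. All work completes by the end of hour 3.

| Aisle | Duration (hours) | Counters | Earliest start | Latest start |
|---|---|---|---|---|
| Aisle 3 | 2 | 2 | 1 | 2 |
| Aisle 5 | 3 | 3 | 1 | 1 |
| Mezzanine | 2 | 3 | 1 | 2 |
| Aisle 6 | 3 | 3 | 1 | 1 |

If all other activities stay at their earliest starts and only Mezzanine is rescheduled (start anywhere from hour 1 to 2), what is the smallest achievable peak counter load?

11

Mezzanine@1: h1:11  h2:11  h3:6 → peak 11
Mezzanine@2: h1:8  h2:11  h3:9 → peak 11
Best is Mezzanine@1, peak 11.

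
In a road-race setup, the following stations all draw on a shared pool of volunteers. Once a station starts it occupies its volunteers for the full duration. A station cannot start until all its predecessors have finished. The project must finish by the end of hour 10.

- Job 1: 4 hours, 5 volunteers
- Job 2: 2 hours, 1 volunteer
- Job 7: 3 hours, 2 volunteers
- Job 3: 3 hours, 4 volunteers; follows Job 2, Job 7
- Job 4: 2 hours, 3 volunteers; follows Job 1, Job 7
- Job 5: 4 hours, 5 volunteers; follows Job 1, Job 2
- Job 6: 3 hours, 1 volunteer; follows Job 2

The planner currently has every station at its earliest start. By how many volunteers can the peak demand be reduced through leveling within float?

Early-start peak: h1:8  h2:8  h3:8  h4:10  h5:13  h6:12  h7:5  h8:5  h9:0  h10:0 ⇒ 13.
Leveled (Job 1@1, Job 2@1, Job 7@1, Job 3@4, Job 4@5, Job 5@7, Job 6@5): h1:8  h2:8  h3:7  h4:9  h5:8  h6:8  h7:6  h8:5  h9:5  h10:5 ⇒ 9.
Reduction 13 − 9 = 4.

4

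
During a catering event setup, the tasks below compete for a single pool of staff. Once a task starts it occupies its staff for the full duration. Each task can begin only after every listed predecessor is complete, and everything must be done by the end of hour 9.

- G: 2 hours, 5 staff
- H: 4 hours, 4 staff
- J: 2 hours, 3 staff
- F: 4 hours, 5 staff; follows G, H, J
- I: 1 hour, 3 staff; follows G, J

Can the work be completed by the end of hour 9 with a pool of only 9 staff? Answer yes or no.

Schedule G@1, H@1, J@3, F@5, I@5: h1:9  h2:9  h3:7  h4:7  h5:8  h6:5  h7:5  h8:5  h9:0 — peak 9 ≤ 9.

yes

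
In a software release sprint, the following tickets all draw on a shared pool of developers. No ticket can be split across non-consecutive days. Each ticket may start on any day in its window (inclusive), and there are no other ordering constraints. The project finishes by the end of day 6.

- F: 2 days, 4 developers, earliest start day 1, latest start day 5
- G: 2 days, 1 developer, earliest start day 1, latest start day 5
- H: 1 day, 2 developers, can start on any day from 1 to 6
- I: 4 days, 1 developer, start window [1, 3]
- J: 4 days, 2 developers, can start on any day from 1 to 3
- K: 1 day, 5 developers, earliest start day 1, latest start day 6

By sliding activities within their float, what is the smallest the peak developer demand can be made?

Early-start (F@1, G@1, H@1, I@1, J@1, K@1) gives peak 15: d1:15  d2:8  d3:3  d4:3  d5:0  d6:0.
Shift G→3, I→3, J→2, K→6.
Schedule F@1, G@3, H@1, I@3, J@2, K@6: d1:6  d2:6  d3:4  d4:4  d5:3  d6:6 — peak 6.

6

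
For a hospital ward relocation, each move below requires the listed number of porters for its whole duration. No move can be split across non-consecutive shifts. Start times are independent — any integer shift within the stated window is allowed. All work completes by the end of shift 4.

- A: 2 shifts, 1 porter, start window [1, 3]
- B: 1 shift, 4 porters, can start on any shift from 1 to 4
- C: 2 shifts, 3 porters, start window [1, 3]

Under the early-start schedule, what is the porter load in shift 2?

4

At early start, shift 2 has: A, C.
Demand: 1 + 3 = 4.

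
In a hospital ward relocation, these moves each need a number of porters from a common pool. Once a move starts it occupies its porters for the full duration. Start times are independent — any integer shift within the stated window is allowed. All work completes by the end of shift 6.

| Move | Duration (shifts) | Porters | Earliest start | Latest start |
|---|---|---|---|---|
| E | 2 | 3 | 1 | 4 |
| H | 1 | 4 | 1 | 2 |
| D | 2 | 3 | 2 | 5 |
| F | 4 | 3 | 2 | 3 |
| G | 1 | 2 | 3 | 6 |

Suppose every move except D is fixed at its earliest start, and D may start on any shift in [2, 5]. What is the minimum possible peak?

D@2: s1:7  s2:9  s3:8  s4:3  s5:3  s6:0 → peak 9
D@3: s1:7  s2:6  s3:8  s4:6  s5:3  s6:0 → peak 8
D@4: s1:7  s2:6  s3:5  s4:6  s5:6  s6:0 → peak 7
D@5: s1:7  s2:6  s3:5  s4:3  s5:6  s6:3 → peak 7
Best is D@4, peak 7.

7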